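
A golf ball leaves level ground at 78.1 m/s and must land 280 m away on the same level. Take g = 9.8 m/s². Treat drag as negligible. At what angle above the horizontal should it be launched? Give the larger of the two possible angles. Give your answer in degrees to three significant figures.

From R = (v₀²/g) sin 2θ: sin 2θ = 9.80 × 280 / 6099.6 = 0.4499.
2θ = 26.74° or 180° − 26.74° = 153.3°, so θ = 13.37° or 76.63°.
The larger angle is 76.63°.

76.6°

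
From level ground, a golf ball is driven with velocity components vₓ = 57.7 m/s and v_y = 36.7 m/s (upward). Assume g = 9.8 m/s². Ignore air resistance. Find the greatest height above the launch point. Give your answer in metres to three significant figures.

Peak height H = v_y0² / (2g) = 1346.9 / 19.60 = 68.72 m.

68.7 m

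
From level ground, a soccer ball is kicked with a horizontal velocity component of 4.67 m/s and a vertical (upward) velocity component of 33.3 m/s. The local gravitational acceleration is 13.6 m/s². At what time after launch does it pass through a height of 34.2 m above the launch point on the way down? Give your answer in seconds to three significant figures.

3.43 s

Height y(t) = 33.30 t − 6.800 t² = 34.2 gives 6.800 t² − 33.30 t + 34.2 = 0.
t = [33.30 ± √(33.30² − 2·13.6·34.2)] / 13.6 = (33.30 ± 13.37) / 13.6, so t = 1.466 s or t = 3.431 s.
The descending-branch root is 3.431 s.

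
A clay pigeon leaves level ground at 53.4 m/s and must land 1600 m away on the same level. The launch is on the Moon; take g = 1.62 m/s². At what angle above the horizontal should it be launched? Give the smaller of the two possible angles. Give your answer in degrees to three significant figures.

32.7°

R = v₀² sin 2θ / g gives sin 2θ = gR/v₀² = 1.62·1600/53.4² = 0.9090.
2θ = 65.36° or 180° − 65.36° = 114.6°, so θ = 32.68° or 57.32°.
The smaller angle is 32.68°.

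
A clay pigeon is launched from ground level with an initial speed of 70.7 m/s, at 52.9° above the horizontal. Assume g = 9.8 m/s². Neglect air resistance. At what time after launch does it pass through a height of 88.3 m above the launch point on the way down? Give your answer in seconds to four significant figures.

9.638 s

vₓ = 70.70 cos 52.9° = 42.65 m/s; v_y0 = 70.70 sin 52.9° = 56.39 m/s.
Set y = v_y0 t − ½ g t² = 88.3: 4.900 t² − 56.39 t + 88.3 = 0.
Quadratic formula: t = (56.39 ± √1449.1) / 9.80 = (56.39 ± 38.07) / 9.80 → t = 1.870 s or 9.638 s.
The descending-branch root is 9.638 s.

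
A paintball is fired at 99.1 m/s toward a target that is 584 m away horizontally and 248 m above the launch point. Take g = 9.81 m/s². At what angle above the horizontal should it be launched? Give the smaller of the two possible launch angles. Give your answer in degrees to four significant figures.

45.55°

Trajectory: y = x tanθ − g x² (1 + tan²θ)/(2v₀²). With x = 584, y = 248, v₀ = 99.1, g = 9.81:
170.3 tan²θ − 584 tanθ + (418.3) = 0.
tanθ = [584 ± √(584² − 4 × 170.3 × (418.3))] / (2 × 170.3) = (584 ± 236.7) / 340.7, giving tanθ = 1.020 or 2.409.
θ = 45.55° or 67.46°; the smaller is 45.55°.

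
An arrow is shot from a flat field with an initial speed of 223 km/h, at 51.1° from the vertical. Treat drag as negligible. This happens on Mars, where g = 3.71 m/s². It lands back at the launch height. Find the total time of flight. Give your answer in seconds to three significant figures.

Convert: 223 km/h = 223/3.6 = 61.94 m/s.
vₓ = 61.94 sin 51.1° = 48.21 m/s; v_y0 = 61.94 cos 51.1° = 38.90 m/s.
It returns to y = 0 when t = 2 v_y0 / g = 2(38.90)/3.71 = 20.97 s.

21.0 s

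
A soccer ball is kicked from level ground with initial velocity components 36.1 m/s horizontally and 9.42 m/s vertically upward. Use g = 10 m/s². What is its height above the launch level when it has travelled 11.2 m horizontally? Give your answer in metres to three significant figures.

Time to reach x = 11.2 m: t = x/vₓ = 11.2/36.10 = 0.3102 s.
Height: y = v_y0 t − ½ g t² = 9.420 × 0.3102 − 5.000 × 0.3102² = 2.923 − 0.4813 = 2.441 m.

2.44 m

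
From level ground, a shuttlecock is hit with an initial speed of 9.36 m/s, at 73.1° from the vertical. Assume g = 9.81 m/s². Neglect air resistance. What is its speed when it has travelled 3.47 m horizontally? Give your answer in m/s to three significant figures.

9.02 m/s

Components: vₓ = 9.360 sin 73.1° = 8.956 m/s, v_y0 = 9.360 cos 73.1° = 2.721 m/s.
At x = 3.47 m, t = x/vₓ = 3.47/8.956 = 0.3875 s.
Vertical velocity there: v_y = v_y0 − g t = 2.721 − 9.81 × 0.3875 = −1.080 m/s.
Speed: √(vₓ² + v_y²) = √(8.956² + 1.080²) = 9.021 m/s.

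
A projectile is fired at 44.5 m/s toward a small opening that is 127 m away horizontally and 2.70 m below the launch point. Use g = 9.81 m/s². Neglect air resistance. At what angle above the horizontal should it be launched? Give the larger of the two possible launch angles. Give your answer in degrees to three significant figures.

70.7°

Trajectory: y = x tanθ − g x² (1 + tan²θ)/(2v₀²). With x = 127, y = −2.70, v₀ = 44.5, g = 9.81:
39.95 tan²θ − 127 tanθ + (37.25) = 0.
tanθ = [127 ± √(127² − 4 × 39.95 × (37.25))] / (2 × 39.95) = (127 ± 100.9) / 79.90, giving tanθ = 0.3269 or 2.852.
θ = 18.10° or 70.68°; the larger is 70.68°.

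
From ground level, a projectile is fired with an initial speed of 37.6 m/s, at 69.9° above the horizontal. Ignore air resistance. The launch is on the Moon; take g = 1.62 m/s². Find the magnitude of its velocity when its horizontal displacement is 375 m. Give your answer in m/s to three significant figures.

17.4 m/s

vₓ = 37.60 cos 69.9° = 12.92 m/s; v_y0 = 37.60 sin 69.9° = 35.31 m/s.
x = vₓ t ⇒ t = 375/12.92 = 29.02 s.
Vertical velocity there: v_y = v_y0 − g t = 35.31 − 1.62 × 29.02 = −11.70 m/s.
Speed: √(vₓ² + v_y²) = √(12.92² + 11.70²) = 17.43 m/s.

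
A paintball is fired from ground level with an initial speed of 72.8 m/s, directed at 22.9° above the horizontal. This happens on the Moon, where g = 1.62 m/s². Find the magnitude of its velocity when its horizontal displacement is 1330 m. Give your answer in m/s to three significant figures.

vₓ = 72.80 cos 22.9° = 67.06 m/s; v_y0 = 72.80 sin 22.9° = 28.33 m/s.
Time to reach x = 1330 m: t = x/vₓ = 1330/67.06 = 19.83 s.
Vertical velocity there: v_y = v_y0 − g t = 28.33 − 1.62 × 19.83 = −3.800 m/s.
Speed: √(vₓ² + v_y²) = √(67.06² + 3.800²) = 67.17 m/s.

67.2 m/s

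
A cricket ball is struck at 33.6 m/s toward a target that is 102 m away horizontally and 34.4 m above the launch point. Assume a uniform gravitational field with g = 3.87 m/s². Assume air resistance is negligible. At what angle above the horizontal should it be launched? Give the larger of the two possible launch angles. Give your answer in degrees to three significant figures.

79.0°

Trajectory: y = x tanθ − g x² (1 + tan²θ)/(2v₀²). With x = 102, y = 34.4, v₀ = 33.6, g = 3.87:
17.83 tan²θ − 102 tanθ + (52.23) = 0.
tanθ = [102 ± √(102² − 4 × 17.83 × (52.23))] / (2 × 17.83) = (102 ± 81.72) / 35.66, giving tanθ = 0.5686 or 5.151.
θ = 29.62° or 79.01°; the larger is 79.01°.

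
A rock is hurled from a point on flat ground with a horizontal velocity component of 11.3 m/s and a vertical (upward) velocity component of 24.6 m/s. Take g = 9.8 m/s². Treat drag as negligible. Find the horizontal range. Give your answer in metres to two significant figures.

57 m

Time aloft: T = 2 v_y0 / g = 2 × 24.60 / 9.80 = 5.020 s.
Horizontal distance R = vₓ T = 11.30 × 5.020 = 56.73 m.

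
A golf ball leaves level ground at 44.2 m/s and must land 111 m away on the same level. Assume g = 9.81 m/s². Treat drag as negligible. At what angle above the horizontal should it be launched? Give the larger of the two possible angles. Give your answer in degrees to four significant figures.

73.06°

R = v₀² sin 2θ / g gives sin 2θ = gR/v₀² = 9.81·111/44.2² = 0.5574.
2θ = 33.87° or 180° − 33.87° = 146.1°, so θ = 16.94° or 73.06°.
The larger angle is 73.06°.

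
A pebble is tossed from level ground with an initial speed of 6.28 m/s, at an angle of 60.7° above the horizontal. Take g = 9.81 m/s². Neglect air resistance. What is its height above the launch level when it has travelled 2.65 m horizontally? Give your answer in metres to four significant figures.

Resolve: vₓ = 6.280 cos 60.7° = 3.073 m/s and v_y0 = 6.280 sin 60.7° = 5.477 m/s.
x = vₓ t ⇒ t = 2.65/3.073 = 0.8623 s.
Height: y = v_y0 t − ½ g t² = 5.477 × 0.8623 − 4.905 × 0.8623² = 4.722 − 3.647 = 1.075 m.

1.075 m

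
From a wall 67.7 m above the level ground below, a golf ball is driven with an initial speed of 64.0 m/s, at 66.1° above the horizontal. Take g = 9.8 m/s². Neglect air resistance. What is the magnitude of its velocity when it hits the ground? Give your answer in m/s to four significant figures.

73.64 m/s

Resolve: vₓ = 64.00 cos 66.1° = 25.93 m/s and v_y0 = 64.00 sin 66.1° = 58.51 m/s.
The projectile lands when y = 67.7 + (58.51) t − ½·9.80·t² = 0. Positive root: t = (58.51 + √(58.51² + 2·9.80·67.7)) / 9.80 = (58.51 + 68.92) / 9.80 = 13.00 s.
Vertical velocity at impact: v_y = v_y0 − g t = 58.51 − 9.80 × 13.00 = −68.92 m/s.
Speed: |v| = √(vₓ² + v_y²) = √(25.93² + 68.92²) = 73.64 m/s.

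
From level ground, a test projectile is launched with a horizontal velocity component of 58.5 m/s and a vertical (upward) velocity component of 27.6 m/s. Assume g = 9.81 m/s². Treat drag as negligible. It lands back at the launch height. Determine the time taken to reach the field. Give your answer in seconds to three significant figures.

Landing at launch height ⇒ T = 2 v_y0 / g = 2 × 27.60 / 9.81 = 5.627 s.

5.63 s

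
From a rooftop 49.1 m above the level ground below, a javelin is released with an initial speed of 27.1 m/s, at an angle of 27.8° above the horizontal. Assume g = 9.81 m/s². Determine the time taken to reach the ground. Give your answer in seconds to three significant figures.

Components: vₓ = 27.10 cos 27.8° = 23.97 m/s, v_y0 = 27.10 sin 27.8° = 12.64 m/s.
With up positive and y = 0 at the ground: y(t) = 49.1 + (12.64) t − 4.905 t². Setting y = 0 and taking the positive root: t = [12.64 + √(12.64² + 2·9.81·49.1)] / 9.81 = (12.64 + 33.51) / 9.81 = 4.705 s.

4.70 s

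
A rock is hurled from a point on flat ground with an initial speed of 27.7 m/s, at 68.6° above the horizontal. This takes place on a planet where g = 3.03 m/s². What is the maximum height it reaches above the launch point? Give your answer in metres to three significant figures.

110 m

Resolve: vₓ = 27.70 cos 68.6° = 10.11 m/s and v_y0 = 27.70 sin 68.6° = 25.79 m/s.
Maximum height: H = v_y0² / (2g) = 25.79² / (2 × 3.03) = 109.8 m.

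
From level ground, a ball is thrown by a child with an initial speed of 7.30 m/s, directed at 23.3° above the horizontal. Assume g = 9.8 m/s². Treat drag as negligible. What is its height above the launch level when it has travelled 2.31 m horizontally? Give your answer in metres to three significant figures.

0.413 m

Components: vₓ = 7.300 cos 23.3° = 6.705 m/s, v_y0 = 7.300 sin 23.3° = 2.887 m/s.
At x = 2.31 m, t = x/vₓ = 2.31/6.705 = 0.3445 s.
Height: y = v_y0 t − ½ g t² = 2.887 × 0.3445 − 4.900 × 0.3445² = 0.9948 − 0.5817 = 0.4132 m.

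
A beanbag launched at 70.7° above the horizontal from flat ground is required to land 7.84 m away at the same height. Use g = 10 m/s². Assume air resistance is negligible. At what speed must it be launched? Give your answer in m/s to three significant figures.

From R = (v₀² / g) sin 2θ: v₀ = √(gR / sin 2θ).
v₀ = √(10.0 × 7.84 / sin 141.4°) = √(78.40 / 0.6239) = √125.67 = 11.21 m/s.

11.2 m/s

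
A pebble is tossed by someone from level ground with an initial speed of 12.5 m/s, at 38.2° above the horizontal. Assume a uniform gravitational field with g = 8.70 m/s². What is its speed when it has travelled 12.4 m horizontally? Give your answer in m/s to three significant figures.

10.3 m/s

vₓ = 12.50 cos 38.2° = 9.823 m/s; v_y0 = 12.50 sin 38.2° = 7.730 m/s.
Time to reach x = 12.4 m: t = x/vₓ = 12.4/9.823 = 1.262 s.
Vertical velocity there: v_y = v_y0 − g t = 7.730 − 8.70 × 1.262 = −3.252 m/s.
Speed: √(vₓ² + v_y²) = √(9.823² + 3.252²) = 10.35 m/s.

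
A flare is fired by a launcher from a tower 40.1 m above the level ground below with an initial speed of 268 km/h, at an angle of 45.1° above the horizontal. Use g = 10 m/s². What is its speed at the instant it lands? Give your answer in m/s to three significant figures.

Convert: 268 km/h = 268/3.6 = 74.44 m/s.
Resolve: vₓ = 74.44 cos 45.1° = 52.55 m/s and v_y0 = 74.44 sin 45.1° = 52.73 m/s.
Vertical motion (up positive, ground at y = 0): 5.000 t² − (52.73) t − 40.1 = 0, so t = (52.73 + √(52.73² + 2·10.0·40.1)) / 10.0 = (52.73 + 59.86) / 10.0 = 11.26 s.
Vertical velocity at impact: v_y = v_y0 − g t = 52.73 − 10.0 × 11.26 = −59.86 m/s.
Speed: |v| = √(vₓ² + v_y²) = √(52.55² + 59.86²) = 79.65 m/s.

79.6 m/s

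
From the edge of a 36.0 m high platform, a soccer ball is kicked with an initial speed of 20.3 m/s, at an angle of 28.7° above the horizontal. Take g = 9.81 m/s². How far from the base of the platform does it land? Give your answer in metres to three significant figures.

69.1 m

Resolve: vₓ = 20.30 cos 28.7° = 17.81 m/s and v_y0 = 20.30 sin 28.7° = 9.749 m/s.
Vertical motion (up positive, ground at y = 0): 4.905 t² − (9.749) t − 36.0 = 0, so t = (9.749 + √(9.749² + 2·9.81·36.0)) / 9.81 = (9.749 + 28.31) / 9.81 = 3.879 s.
Horizontal distance: R = vₓ t = 17.81 × 3.879 = 69.08 m.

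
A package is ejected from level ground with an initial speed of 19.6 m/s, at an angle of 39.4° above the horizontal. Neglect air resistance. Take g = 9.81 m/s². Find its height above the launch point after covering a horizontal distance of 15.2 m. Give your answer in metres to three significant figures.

7.55 m

Resolve: vₓ = 19.60 cos 39.4° = 15.15 m/s and v_y0 = 19.60 sin 39.4° = 12.44 m/s.
x = vₓ t ⇒ t = 15.2/15.15 = 1.004 s.
Height: y = v_y0 t − ½ g t² = 12.44 × 1.004 − 4.905 × 1.004² = 12.49 − 4.940 = 7.545 m.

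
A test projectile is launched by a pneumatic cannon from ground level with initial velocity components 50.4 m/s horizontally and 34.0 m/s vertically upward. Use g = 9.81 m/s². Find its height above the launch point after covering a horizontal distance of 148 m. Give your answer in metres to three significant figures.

57.5 m

Time to reach x = 148 m: t = x/vₓ = 148/50.40 = 2.937 s.
Height: y = v_y0 t − ½ g t² = 34.00 × 2.937 − 4.905 × 2.937² = 99.84 − 42.30 = 57.55 m.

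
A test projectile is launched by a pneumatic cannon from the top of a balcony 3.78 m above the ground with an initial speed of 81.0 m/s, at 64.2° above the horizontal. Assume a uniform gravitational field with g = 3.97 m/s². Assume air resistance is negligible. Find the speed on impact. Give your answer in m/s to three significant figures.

Horizontal component vₓ = 81.00 cos 64.2° = 35.25 m/s; vertical v_y0 = 81.00 sin 64.2° = 72.93 m/s.
The projectile lands when y = 3.78 + (72.93) t − ½·3.97·t² = 0. Positive root: t = (72.93 + √(72.93² + 2·3.97·3.78)) / 3.97 = (72.93 + 73.13) / 3.97 = 36.79 s.
Vertical velocity at impact: v_y = v_y0 − g t = 72.93 − 3.97 × 36.79 = −73.13 m/s.
Speed: |v| = √(vₓ² + v_y²) = √(35.25² + 73.13²) = 81.19 m/s.

81.2 m/s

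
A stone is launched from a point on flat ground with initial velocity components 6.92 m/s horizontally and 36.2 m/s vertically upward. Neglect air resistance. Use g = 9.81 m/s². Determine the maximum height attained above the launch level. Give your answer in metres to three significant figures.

66.8 m

Peak height H = v_y0² / (2g) = 1310.4 / 19.62 = 66.79 m.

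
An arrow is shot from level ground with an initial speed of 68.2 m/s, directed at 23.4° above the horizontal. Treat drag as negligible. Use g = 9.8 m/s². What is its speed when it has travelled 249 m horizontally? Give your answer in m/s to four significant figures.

Horizontal component vₓ = 68.20 cos 23.4° = 62.59 m/s; vertical v_y0 = 68.20 sin 23.4° = 27.09 m/s.
Time to reach x = 249 m: t = x/vₓ = 249/62.59 = 3.978 s.
Vertical velocity there: v_y = v_y0 − g t = 27.09 − 9.80 × 3.978 = −11.90 m/s.
Speed: √(vₓ² + v_y²) = √(62.59² + 11.90²) = 63.71 m/s.

63.71 m/s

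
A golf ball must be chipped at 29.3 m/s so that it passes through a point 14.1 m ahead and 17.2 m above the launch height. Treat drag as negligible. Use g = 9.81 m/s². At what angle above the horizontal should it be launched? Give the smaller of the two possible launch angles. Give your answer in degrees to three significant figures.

Trajectory: y = x tanθ − g x² (1 + tan²θ)/(2v₀²). With x = 14.1, y = 17.2, v₀ = 29.3, g = 9.81:
1.136 tan²θ − 14.1 tanθ + (18.34) = 0.
tanθ = [14.1 ± √(14.1² − 4 × 1.136 × (18.34))] / (2 × 1.136) = (14.1 ± 10.75) / 2.272, giving tanθ = 1.476 or 10.94.
θ = 55.88° or 84.78°; the smaller is 55.88°.

55.9°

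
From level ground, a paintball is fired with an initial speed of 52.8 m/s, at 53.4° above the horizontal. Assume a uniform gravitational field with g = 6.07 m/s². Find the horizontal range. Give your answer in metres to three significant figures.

440 m

vₓ = 52.80 cos 53.4° = 31.48 m/s; v_y0 = 52.80 sin 53.4° = 42.39 m/s.
Flight time T = 2 v_y0 / g = 13.97 s.
Range: R = vₓ T = 31.48 × 13.97 = 439.7 m.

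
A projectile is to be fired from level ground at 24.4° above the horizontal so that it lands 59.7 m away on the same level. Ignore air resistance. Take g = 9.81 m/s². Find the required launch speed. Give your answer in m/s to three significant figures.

Level-ground range: R = v₀² sin(2θ)/g, so v₀ = √(gR / sin 2θ).
v₀ = √(9.81 × 59.7 / sin 48.80°) = √(585.7 / 0.7524) = √778.37 = 27.90 m/s.

27.9 m/s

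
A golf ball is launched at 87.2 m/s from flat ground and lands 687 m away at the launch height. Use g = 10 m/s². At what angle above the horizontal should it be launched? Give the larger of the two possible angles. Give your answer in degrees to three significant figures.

From R = (v₀²/g) sin 2θ: sin 2θ = 10.0 × 687 / 7603.8 = 0.9035.
2θ = 64.62° or 180° − 64.62° = 115.4°, so θ = 32.31° or 57.69°.
The larger angle is 57.69°.

57.7°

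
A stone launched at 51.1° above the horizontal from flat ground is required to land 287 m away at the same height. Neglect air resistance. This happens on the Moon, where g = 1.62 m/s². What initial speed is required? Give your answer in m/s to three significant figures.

On level ground R = v₀² sin 2θ / g ⇒ v₀ = √(gR / sin 2θ).
v₀ = √(1.62 × 287 / sin 102.2°) = √(464.9 / 0.9774) = √475.68 = 21.81 m/s.

21.8 m/s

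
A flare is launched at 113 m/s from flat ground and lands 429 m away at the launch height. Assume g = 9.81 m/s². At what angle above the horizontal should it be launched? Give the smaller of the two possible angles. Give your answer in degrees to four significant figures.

From R = (v₀²/g) sin 2θ: sin 2θ = 9.81 × 429 / 12769 = 0.3296.
2θ = 19.24° or 180° − 19.24° = 160.8°, so θ = 9.622° or 80.38°.
The smaller angle is 9.622°.

9.622°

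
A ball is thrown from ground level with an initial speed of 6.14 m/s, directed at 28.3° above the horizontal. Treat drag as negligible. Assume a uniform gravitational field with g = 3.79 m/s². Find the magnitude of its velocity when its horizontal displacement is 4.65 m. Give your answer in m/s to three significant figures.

5.42 m/s

Horizontal component vₓ = 6.140 cos 28.3° = 5.406 m/s; vertical v_y0 = 6.140 sin 28.3° = 2.911 m/s.
x = vₓ t ⇒ t = 4.65/5.406 = 0.8601 s.
Vertical velocity there: v_y = v_y0 − g t = 2.911 − 3.79 × 0.8601 = −0.3490 m/s.
Speed: √(vₓ² + v_y²) = √(5.406² + 0.3490²) = 5.417 m/s.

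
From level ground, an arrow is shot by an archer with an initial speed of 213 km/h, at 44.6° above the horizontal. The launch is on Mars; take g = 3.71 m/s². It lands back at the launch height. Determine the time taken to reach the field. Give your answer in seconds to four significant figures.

Convert: 213 km/h = 213/3.6 = 59.17 m/s.
Resolve: vₓ = 59.17 cos 44.6° = 42.13 m/s and v_y0 = 59.17 sin 44.6° = 41.54 m/s.
Time of flight on level ground: T = 2 v_y0 / g = 2 × 41.54 / 3.71 = 22.40 s.

22.40 s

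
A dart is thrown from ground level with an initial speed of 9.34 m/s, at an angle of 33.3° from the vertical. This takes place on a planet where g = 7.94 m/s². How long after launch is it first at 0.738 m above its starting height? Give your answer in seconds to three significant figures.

0.0996 s

Components: vₓ = 9.340 sin 33.3° = 5.128 m/s, v_y0 = 9.340 cos 33.3° = 7.806 m/s.
Height y(t) = 7.806 t − 3.970 t² = 0.738 gives 3.970 t² − 7.806 t + 0.738 = 0.
Quadratic formula: t = (7.806 ± √49.221) / 7.94 = (7.806 ± 7.016) / 7.94 → t = 0.09958 s or 1.867 s.
The first (ascending) time is 0.09958 s.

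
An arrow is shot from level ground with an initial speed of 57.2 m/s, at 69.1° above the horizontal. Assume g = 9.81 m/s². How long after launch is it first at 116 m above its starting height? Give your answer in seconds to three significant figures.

Components: vₓ = 57.20 cos 69.1° = 20.41 m/s, v_y0 = 57.20 sin 69.1° = 53.44 m/s.
Set y = v_y0 t − ½ g t² = 116: 4.905 t² − 53.44 t + 116 = 0.
t = [53.44 ± √(53.44² − 2·9.81·116)] / 9.81 = (53.44 ± 24.07) / 9.81, so t = 2.993 s or t = 7.901 s.
The first (ascending) time is 2.993 s.

2.99 s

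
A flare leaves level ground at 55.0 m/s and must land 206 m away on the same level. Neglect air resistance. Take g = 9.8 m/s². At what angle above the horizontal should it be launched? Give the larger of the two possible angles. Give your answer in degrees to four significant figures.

Level-ground range R = v₀² sin(2θ)/g ⇒ sin(2θ) = gR/v₀² = 9.80 × 206 / 55.0² = 0.6674.
2θ = 41.86° or 180° − 41.86° = 138.1°, so θ = 20.93° or 69.07°.
The larger angle is 69.07°.

69.07°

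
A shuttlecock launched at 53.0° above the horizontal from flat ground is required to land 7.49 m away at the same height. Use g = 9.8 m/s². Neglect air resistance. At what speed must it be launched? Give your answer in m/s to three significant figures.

From R = (v₀² / g) sin 2θ: v₀ = √(gR / sin 2θ).
v₀ = √(9.80 × 7.49 / sin 106.0°) = √(73.40 / 0.9613) = √76.360 = 8.738 m/s.

8.74 m/s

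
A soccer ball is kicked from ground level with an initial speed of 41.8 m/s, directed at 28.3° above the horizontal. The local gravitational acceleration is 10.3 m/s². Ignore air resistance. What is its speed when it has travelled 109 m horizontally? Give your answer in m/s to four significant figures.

Horizontal component vₓ = 41.80 cos 28.3° = 36.80 m/s; vertical v_y0 = 41.80 sin 28.3° = 19.82 m/s.
At x = 109 m, t = x/vₓ = 109/36.80 = 2.962 s.
Vertical velocity there: v_y = v_y0 − g t = 19.82 − 10.3 × 2.962 = −10.69 m/s.
Speed: √(vₓ² + v_y²) = √(36.80² + 10.69²) = 38.32 m/s.

38.32 m/s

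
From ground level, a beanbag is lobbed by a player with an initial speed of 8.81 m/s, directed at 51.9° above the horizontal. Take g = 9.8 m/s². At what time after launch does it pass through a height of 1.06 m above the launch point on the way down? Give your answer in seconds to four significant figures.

Resolve: vₓ = 8.810 cos 51.9° = 5.436 m/s and v_y0 = 8.810 sin 51.9° = 6.933 m/s.
Require v_y0 t − ½ g t² = 1.06, i.e. 4.900 t² − 6.933 t + 1.06 = 0.
t = [6.933 ± √(6.933² − 2·9.80·1.06)] / 9.80 = (6.933 ± 5.224) / 9.80, so t = 0.1744 s or t = 1.240 s.
The descending-branch root is 1.240 s.

1.240 s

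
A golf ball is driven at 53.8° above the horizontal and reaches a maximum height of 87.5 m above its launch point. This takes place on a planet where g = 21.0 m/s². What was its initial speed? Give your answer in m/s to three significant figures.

75.1 m/s

At the peak v_y = 0, so v_y0 = √(2gH) = √(2 × 21.0 × 87.5) = 60.62 m/s.
v_y0 = v₀ sin θ ⇒ v₀ = 60.62 / sin 53.8° = 75.12 m/s.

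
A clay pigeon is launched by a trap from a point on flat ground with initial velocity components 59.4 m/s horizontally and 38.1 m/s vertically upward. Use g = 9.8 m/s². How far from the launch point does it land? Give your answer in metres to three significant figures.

462 m

Flight time T = 2 v_y0 / g = 7.776 s.
Range: R = vₓ T = 59.40 × 7.776 = 461.9 m.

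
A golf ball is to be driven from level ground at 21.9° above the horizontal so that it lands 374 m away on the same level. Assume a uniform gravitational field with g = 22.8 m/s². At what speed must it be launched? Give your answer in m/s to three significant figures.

111 m/s

Level-ground range: R = v₀² sin(2θ)/g, so v₀ = √(gR / sin 2θ).
v₀ = √(22.8 × 374 / sin 43.80°) = √(8527 / 0.6921) = √12320 = 111.0 m/s.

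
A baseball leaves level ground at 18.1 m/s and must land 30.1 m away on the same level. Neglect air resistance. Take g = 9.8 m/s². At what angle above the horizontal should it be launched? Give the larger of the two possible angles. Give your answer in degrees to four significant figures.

57.89°

R = v₀² sin 2θ / g gives sin 2θ = gR/v₀² = 9.80·30.1/18.1² = 0.9004.
2θ = 64.21° or 180° − 64.21° = 115.8°, so θ = 32.11° or 57.89°.
The larger angle is 57.89°.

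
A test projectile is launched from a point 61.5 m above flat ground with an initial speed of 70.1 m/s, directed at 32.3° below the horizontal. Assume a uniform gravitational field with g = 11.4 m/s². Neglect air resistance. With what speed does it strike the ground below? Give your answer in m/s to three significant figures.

79.5 m/s

Resolve: vₓ = 70.10 cos 32.3° = 59.25 m/s and v_y0 = −37.46 m/s (downward).
The projectile lands when y = 61.5 + (−37.46) t − ½·11.4·t² = 0. Positive root: t = (−37.46 + √(37.46² + 2·11.4·61.5)) / 11.4 = (−37.46 + 52.97) / 11.4 = 1.360 s.
Vertical velocity at impact: v_y = v_y0 − g t = −37.46 − 11.4 × 1.360 = −52.97 m/s.
Speed: |v| = √(vₓ² + v_y²) = √(59.25² + 52.97²) = 79.47 m/s.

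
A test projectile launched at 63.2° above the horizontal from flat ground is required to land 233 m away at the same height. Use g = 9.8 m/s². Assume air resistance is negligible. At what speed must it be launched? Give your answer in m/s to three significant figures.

Level-ground range: R = v₀² sin(2θ)/g, so v₀ = √(gR / sin 2θ).
v₀ = √(9.80 × 233 / sin 126.4°) = √(2283 / 0.8049) = √2836.9 = 53.26 m/s.

53.3 m/s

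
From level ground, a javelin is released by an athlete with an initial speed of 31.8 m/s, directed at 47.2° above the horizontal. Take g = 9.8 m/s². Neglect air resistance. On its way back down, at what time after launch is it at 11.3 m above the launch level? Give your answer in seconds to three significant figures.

Horizontal component vₓ = 31.80 cos 47.2° = 21.61 m/s; vertical v_y0 = 31.80 sin 47.2° = 23.33 m/s.
Require v_y0 t − ½ g t² = 11.3, i.e. 4.900 t² − 23.33 t + 11.3 = 0.
Quadratic formula: t = (23.33 ± √322.93) / 9.80 = (23.33 ± 17.97) / 9.80 → t = 0.5472 s or 4.215 s.
The descending-branch root is 4.215 s.

4.21 s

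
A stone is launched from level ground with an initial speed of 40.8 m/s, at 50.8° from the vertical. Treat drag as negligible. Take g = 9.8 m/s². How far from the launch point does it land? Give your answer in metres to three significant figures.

166 m

Horizontal component vₓ = 40.80 sin 50.8° = 31.62 m/s; vertical v_y0 = 40.80 cos 50.8° = 25.79 m/s.
Time aloft: T = 2 v_y0 / g = 2 × 25.79 / 9.80 = 5.263 s.
Range: R = vₓ T = 31.62 × 5.263 = 166.4 m.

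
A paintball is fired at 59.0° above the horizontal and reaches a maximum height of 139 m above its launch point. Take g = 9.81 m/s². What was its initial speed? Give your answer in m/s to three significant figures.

At the peak v_y = 0, so v_y0 = √(2gH) = √(2 × 9.81 × 139) = 52.22 m/s.
v_y0 = v₀ sin θ ⇒ v₀ = 52.22 / sin 59.0° = 60.92 m/s.

60.9 m/s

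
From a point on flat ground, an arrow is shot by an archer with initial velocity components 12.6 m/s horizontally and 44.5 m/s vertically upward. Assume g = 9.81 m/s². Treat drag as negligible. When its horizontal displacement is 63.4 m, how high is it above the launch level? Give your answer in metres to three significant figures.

99.7 m

x = vₓ t ⇒ t = 63.4/12.60 = 5.032 s.
Height: y = v_y0 t − ½ g t² = 44.50 × 5.032 − 4.905 × 5.032² = 223.9 − 124.2 = 99.73 m.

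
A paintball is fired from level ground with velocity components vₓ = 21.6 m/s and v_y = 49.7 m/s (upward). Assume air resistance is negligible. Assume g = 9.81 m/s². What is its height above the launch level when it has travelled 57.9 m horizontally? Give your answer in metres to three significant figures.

98.0 m

x = vₓ t ⇒ t = 57.9/21.60 = 2.681 s.
Height: y = v_y0 t − ½ g t² = 49.70 × 2.681 − 4.905 × 2.681² = 133.2 − 35.24 = 97.98 m.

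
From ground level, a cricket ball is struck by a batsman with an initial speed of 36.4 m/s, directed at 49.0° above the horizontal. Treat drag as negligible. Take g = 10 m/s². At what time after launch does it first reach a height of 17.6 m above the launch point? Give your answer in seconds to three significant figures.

Horizontal component vₓ = 36.40 cos 49.0° = 23.88 m/s; vertical v_y0 = 36.40 sin 49.0° = 27.47 m/s.
Height y(t) = 27.47 t − 5.000 t² = 17.6 gives 5.000 t² − 27.47 t + 17.6 = 0.
t = [27.47 ± √(27.47² − 2·10.0·17.6)] / 10.0 = (27.47 ± 20.07) / 10.0, so t = 0.7405 s or t = 4.754 s.
The first (ascending) time is 0.7405 s.

0.740 s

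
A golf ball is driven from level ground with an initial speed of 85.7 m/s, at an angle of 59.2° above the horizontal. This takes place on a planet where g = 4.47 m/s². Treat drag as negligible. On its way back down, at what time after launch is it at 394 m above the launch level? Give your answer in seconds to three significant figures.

26.2 s

vₓ = 85.70 cos 59.2° = 43.88 m/s; v_y0 = 85.70 sin 59.2° = 73.61 m/s.
Set y = v_y0 t − ½ g t² = 394: 2.235 t² − 73.61 t + 394 = 0.
Quadratic formula: t = (73.61 ± √1896.5) / 4.47 = (73.61 ± 43.55) / 4.47 → t = 6.726 s or 26.21 s.
The descending-branch root is 26.21 s.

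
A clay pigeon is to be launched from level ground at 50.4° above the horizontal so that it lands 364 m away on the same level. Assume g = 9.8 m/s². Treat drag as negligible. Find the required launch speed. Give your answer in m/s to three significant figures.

From R = (v₀² / g) sin 2θ: v₀ = √(gR / sin 2θ).
v₀ = √(9.80 × 364 / sin 100.8°) = √(3567 / 0.9823) = √3631.5 = 60.26 m/s.

60.3 m/s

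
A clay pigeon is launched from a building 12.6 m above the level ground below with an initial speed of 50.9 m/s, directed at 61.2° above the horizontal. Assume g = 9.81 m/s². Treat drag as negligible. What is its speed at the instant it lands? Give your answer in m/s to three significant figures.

Horizontal component vₓ = 50.90 cos 61.2° = 24.52 m/s; vertical v_y0 = 50.90 sin 61.2° = 44.60 m/s.
Vertical motion (up positive, ground at y = 0): 4.905 t² − (44.60) t − 12.6 = 0, so t = (44.60 + √(44.60² + 2·9.81·12.6)) / 9.81 = (44.60 + 47.29) / 9.81 = 9.368 s.
Vertical velocity at impact: v_y = v_y0 − g t = 44.60 − 9.81 × 9.368 = −47.29 m/s.
Speed: |v| = √(vₓ² + v_y²) = √(24.52² + 47.29²) = 53.27 m/s.

53.3 m/s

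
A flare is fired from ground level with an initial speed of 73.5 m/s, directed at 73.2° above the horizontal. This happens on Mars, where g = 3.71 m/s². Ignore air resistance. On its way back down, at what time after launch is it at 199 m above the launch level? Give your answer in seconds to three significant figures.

34.9 s

Components: vₓ = 73.50 cos 73.2° = 21.24 m/s, v_y0 = 73.50 sin 73.2° = 70.36 m/s.
Set y = v_y0 t − ½ g t² = 199: 1.855 t² − 70.36 t + 199 = 0.
t = [70.36 ± √(70.36² − 2·3.71·199)] / 3.71 = (70.36 ± 58.94) / 3.71, so t = 3.078 s or t = 34.85 s.
The descending-branch root is 34.85 s.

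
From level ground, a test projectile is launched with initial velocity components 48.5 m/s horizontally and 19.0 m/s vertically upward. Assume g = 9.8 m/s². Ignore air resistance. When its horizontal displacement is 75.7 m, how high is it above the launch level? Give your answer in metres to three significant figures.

Time to reach x = 75.7 m: t = x/vₓ = 75.7/48.50 = 1.561 s.
Height: y = v_y0 t − ½ g t² = 19.00 × 1.561 − 4.900 × 1.561² = 29.66 − 11.94 = 17.72 m.

17.7 m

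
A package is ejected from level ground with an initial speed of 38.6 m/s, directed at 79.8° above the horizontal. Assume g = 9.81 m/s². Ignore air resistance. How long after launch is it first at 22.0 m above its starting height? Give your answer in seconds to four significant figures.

Horizontal component vₓ = 38.60 cos 79.8° = 6.835 m/s; vertical v_y0 = 38.60 sin 79.8° = 37.99 m/s.
Set y = v_y0 t − ½ g t² = 22.0: 4.905 t² − 37.99 t + 22.0 = 0.
t = [37.99 ± √(37.99² − 2·9.81·22.0)] / 9.81 = (37.99 ± 31.81) / 9.81, so t = 0.6304 s or t = 7.115 s.
The first (ascending) time is 0.6304 s.

0.6304 s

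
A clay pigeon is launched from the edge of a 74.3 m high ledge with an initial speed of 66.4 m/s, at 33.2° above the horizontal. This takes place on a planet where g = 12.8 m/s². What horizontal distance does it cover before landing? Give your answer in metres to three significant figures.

404 m

Components: vₓ = 66.40 cos 33.2° = 55.56 m/s, v_y0 = 66.40 sin 33.2° = 36.36 m/s.
The projectile lands when y = 74.3 + (36.36) t − ½·12.8·t² = 0. Positive root: t = (36.36 + √(36.36² + 2·12.8·74.3)) / 12.8 = (36.36 + 56.78) / 12.8 = 7.276 s.
Horizontal distance: R = vₓ t = 55.56 × 7.276 = 404.3 m.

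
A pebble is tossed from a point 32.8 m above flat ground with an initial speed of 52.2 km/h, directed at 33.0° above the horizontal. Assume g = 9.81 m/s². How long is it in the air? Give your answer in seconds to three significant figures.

Convert: 52.2 km/h = 52.2/3.6 = 14.50 m/s.
Horizontal component vₓ = 14.50 cos 33.0° = 12.16 m/s; vertical v_y0 = 14.50 sin 33.0° = 7.897 m/s.
Vertical motion (up positive, ground at y = 0): 4.905 t² − (7.897) t − 32.8 = 0, so t = (7.897 + √(7.897² + 2·9.81·32.8)) / 9.81 = (7.897 + 26.57) / 9.81 = 3.513 s.

3.51 s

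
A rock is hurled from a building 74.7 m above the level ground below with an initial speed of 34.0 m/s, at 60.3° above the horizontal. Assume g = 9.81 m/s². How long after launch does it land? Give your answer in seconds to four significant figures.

7.939 s

Components: vₓ = 34.00 cos 60.3° = 16.85 m/s, v_y0 = 34.00 sin 60.3° = 29.53 m/s.
With up positive and y = 0 at the ground: y(t) = 74.7 + (29.53) t − 4.905 t². Setting y = 0 and taking the positive root: t = [29.53 + √(29.53² + 2·9.81·74.7)] / 9.81 = (29.53 + 48.35) / 9.81 = 7.939 s.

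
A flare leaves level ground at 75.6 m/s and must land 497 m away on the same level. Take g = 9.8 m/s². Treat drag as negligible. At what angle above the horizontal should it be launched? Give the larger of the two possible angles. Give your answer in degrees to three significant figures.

60.8°

R = v₀² sin 2θ / g gives sin 2θ = gR/v₀² = 9.80·497/75.6² = 0.8522.
2θ = 58.45° or 180° − 58.45° = 121.5°, so θ = 29.23° or 60.77°.
The larger angle is 60.77°.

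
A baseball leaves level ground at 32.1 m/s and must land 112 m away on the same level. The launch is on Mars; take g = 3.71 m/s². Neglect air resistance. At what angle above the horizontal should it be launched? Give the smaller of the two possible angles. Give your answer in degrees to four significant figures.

From R = (v₀²/g) sin 2θ: sin 2θ = 3.71 × 112 / 1030.4 = 0.4033.
2θ = 23.78° or 180° − 23.78° = 156.2°, so θ = 11.89° or 78.11°.
The smaller angle is 11.89°.

11.89°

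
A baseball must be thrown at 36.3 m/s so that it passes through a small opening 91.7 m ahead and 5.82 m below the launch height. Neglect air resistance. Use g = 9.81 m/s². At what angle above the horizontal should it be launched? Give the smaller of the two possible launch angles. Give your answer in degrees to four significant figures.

Trajectory: y = x tanθ − g x² (1 + tan²θ)/(2v₀²). With x = 91.7, y = −5.82, v₀ = 36.3, g = 9.81:
31.30 tan²θ − 91.7 tanθ + (25.48) = 0.
tanθ = [91.7 ± √(91.7² − 4 × 31.30 × (25.48))] / (2 × 31.30) = (91.7 ± 72.24) / 62.60, giving tanθ = 0.3109 or 2.619.
θ = 17.27° or 69.10°; the smaller is 17.27°.

17.27°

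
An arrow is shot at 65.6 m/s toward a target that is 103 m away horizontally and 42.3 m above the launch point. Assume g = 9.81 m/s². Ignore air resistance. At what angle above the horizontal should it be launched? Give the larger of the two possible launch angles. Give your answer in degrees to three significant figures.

Trajectory: y = x tanθ − g x² (1 + tan²θ)/(2v₀²). With x = 103, y = 42.3, v₀ = 65.6, g = 9.81:
12.09 tan²θ − 103 tanθ + (54.39) = 0.
tanθ = [103 ± √(103² − 4 × 12.09 × (54.39))] / (2 × 12.09) = (103 ± 89.32) / 24.18, giving tanθ = 0.5656 or 7.952.
θ = 29.49° or 82.83°; the larger is 82.83°.

82.8°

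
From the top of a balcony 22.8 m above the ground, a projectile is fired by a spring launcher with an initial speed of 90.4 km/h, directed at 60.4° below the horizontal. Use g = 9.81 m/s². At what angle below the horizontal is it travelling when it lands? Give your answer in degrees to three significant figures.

67.8°

Convert: 90.4 km/h = 90.4/3.6 = 25.11 m/s.
Horizontal component vₓ = 25.11 cos 60.4° = 12.40 m/s; vertical v_y0 = −21.83 m/s (downward).
The projectile lands when y = 22.8 + (−21.83) t − ½·9.81·t² = 0. Positive root: t = (−21.83 + √(21.83² + 2·9.81·22.8)) / 9.81 = (−21.83 + 30.40) / 9.81 = 0.8730 s.
At impact: v_y = v_y0 − g t = −30.40 m/s; vₓ = 12.40 m/s.
Angle below horizontal: arctan(|v_y|/vₓ) = arctan(30.40/12.40) = 67.80°.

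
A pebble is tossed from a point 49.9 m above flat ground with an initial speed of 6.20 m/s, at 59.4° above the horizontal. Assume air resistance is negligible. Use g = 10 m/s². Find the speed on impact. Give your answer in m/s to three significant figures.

32.2 m/s

Resolve: vₓ = 6.200 cos 59.4° = 3.156 m/s and v_y0 = 6.200 sin 59.4° = 5.337 m/s.
The projectile lands when y = 49.9 + (5.337) t − ½·10.0·t² = 0. Positive root: t = (5.337 + √(5.337² + 2·10.0·49.9)) / 10.0 = (5.337 + 32.04) / 10.0 = 3.738 s.
Vertical velocity at impact: v_y = v_y0 − g t = 5.337 − 10.0 × 3.738 = −32.04 m/s.
Speed: |v| = √(vₓ² + v_y²) = √(3.156² + 32.04²) = 32.19 m/s.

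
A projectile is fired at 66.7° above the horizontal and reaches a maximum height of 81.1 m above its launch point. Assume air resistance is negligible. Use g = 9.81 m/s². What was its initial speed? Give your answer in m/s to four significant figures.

43.43 m/s

At the peak v_y = 0, so v_y0 = √(2gH) = √(2 × 9.81 × 81.1) = 39.89 m/s.
v_y0 = v₀ sin θ ⇒ v₀ = 39.89 / sin 66.7° = 43.43 m/s.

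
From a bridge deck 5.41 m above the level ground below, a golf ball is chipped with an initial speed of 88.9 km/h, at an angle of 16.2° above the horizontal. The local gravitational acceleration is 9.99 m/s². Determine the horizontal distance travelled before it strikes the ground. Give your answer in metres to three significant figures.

Convert: 88.9 km/h = 88.9/3.6 = 24.69 m/s.
vₓ = 24.69 cos 16.2° = 23.71 m/s; v_y0 = 24.69 sin 16.2° = 6.890 m/s.
Vertical motion (up positive, ground at y = 0): 4.995 t² − (6.890) t − 5.41 = 0, so t = (6.890 + √(6.890² + 2·9.99·5.41)) / 9.99 = (6.890 + 12.47) / 9.99 = 1.938 s.
Horizontal distance: R = vₓ t = 23.71 × 1.938 = 45.96 m.

46.0 m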